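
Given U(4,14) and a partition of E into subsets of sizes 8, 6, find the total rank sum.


r(Ai) = min(|Ai|, 4) for each part.
Sum = min(8,4) + min(6,4)
    = 4 + 4
    = 8.

8


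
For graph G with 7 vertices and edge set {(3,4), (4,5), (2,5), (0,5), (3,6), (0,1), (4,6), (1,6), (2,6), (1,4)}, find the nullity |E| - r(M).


Cycle rank (nullity) = |E| - r(M) = |E| - (|V| - c).
|E| = 10, |V| = 7, c = 1.
Nullity = 10 - (7 - 1) = 10 - 6 = 4.

4


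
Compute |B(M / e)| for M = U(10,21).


Contracting e from U(10,21) gives U(9,20).
Bases of U(9,20) = C(20,9) = 20! / (9! * 11!) = 167960.

167960


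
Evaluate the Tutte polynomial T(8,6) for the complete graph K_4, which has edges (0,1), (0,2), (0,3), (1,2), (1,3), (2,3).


T(K_4; x,y) = x^3 + 3x^2 + 4xy + 2x + y^3 + 3y^2 + 2y.
Substituting x=8, y=6:
= 512 + 192 + 192 + 16 + 216 + 108 + 12
= 1248.

1248


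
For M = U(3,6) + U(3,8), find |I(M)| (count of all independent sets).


For a direct sum, |I(M1+M2)| = |I(M1)| * |I(M2)|.
|I(U(3,6))| = sum C(6,k) for k=0..3 = 42.
|I(U(3,8))| = sum C(8,k) for k=0..3 = 93.
Total = 42 * 93 = 3906.

3906


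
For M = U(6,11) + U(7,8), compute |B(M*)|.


(M1+M2)* = M1* + M2*.
M1* = U(5,11), bases: C(11,5) = 462.
M2* = U(1,8), bases: C(8,1) = 8.
|B(M*)| = 462 * 8 = 3696.

3696


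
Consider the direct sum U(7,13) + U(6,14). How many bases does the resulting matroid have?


Bases of a direct sum M1 + M2: |B| = |B(M1)| * |B(M2)|.
|B(U(7,13))| = C(13,7) = 1716.
|B(U(6,14))| = C(14,6) = 3003.
Total bases = 1716 * 3003 = 5153148.

5153148


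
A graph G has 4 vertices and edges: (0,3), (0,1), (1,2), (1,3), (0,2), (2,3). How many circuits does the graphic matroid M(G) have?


A circuit in a graphic matroid = edge set of a simple cycle.
G has 4 vertices and 6 edges.
Enumerating all minimal edge subsets forming cycles...
Total circuits found: 7.

7


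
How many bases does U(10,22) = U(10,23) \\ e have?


Deleting e from U(10,23) gives U(10,22) since n > r.
Bases of U(10,22) = C(22,10) = 646646.

646646


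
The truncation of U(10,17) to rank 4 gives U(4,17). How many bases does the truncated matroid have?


Truncating U(10,17) to rank 4 gives U(4,17).
Bases of U(4,17) are all 4-element subsets of 17 elements.
Number of bases = (17 choose 4) = 2380.

2380


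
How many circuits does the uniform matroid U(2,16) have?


In U(2,16), circuits are the (3)-element subsets.
Any set of 3 elements is dependent, and removing any one element gives
an independent set of size 2, so it is a minimal dependent set.
Number of circuits = C(16,3) = 16! / (3! * 13!) = 560.

560


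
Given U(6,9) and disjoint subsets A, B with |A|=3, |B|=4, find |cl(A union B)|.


|A union B| = 3 + 4 = 7 (disjoint).
In U(6,9), cl(S) = S if |S| < 6, else cl(S) = E.
Since 7 >= 6, cl(A union B) = E.
|cl(A union B)| = 9.

9


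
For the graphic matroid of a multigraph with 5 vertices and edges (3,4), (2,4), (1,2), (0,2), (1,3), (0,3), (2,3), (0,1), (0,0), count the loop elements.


In a graphic matroid, a loop is a self-loop edge (u,u) with rank 0.
Examining all 9 edges for self-loops...
Self-loops found: (0,0)
Number of loops = 1.

1


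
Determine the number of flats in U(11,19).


Flats of U(11,19): every subset of size < 11 is a flat, plus E itself.
Count = C(19,0) + C(19,1) + C(19,2) + C(19,3) + C(19,4) + C(19,5) + C(19,6) + C(19,7) + C(19,8) + C(19,9) + C(19,10) + 1
     = 1 + 19 + 171 + 969 + 3876 + 11628 + 27132 + 50388 + 75582 + 92378 + 92378 + 1
     = 354523.

354523


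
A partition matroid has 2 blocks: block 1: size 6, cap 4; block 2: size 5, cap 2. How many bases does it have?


A basis picks exactly ci elements from block i.
Number of bases = product of C(|Si|, ci).
= C(6,4) * C(5,2)
= 15 * 10
= 150.

150


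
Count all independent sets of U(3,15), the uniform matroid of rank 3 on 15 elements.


Independent sets of U(3,15) are all subsets of size <= 3.
Count = (15 choose 0) + (15 choose 1) + (15 choose 2) + (15 choose 3)
     = 1 + 15 + 105 + 455
     = 576.

576


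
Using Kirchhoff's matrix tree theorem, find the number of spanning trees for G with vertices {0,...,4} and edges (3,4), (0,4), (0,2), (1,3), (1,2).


By Kirchhoff's matrix tree theorem, the number of spanning trees equals
the determinant of any cofactor of the Laplacian matrix L.
G has 5 vertices and 5 edges.
Computing the (4 x 4) cofactor determinant gives 5.

5


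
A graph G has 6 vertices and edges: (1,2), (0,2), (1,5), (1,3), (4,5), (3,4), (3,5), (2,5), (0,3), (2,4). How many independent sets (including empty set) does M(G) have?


An independent set in a graphic matroid is an acyclic edge subset.
G has 6 vertices and 10 edges.
Enumerate all 2^10 = 1024 subsets, checking for acyclicity.
Total independent sets = 466.

466


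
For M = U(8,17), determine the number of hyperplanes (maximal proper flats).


Hyperplanes of U(8,17) are flats of rank 7.
In a uniform matroid, these are exactly the (7)-element subsets.
Count = (17 choose 7) = 19448.

19448


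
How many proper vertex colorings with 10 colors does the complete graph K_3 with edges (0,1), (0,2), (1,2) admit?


P(K_3, k) = k(k-1)(k-2)...(k-2).
P(10) = (10) * (9) * (8) = 720.

720


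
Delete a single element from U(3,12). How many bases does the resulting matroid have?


Deleting e from U(3,12) gives U(3,11) since n > r.
Bases of U(3,11) = (11 choose 3) = 165.

165


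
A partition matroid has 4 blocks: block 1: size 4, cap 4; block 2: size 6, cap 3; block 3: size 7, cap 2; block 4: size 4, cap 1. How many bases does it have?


A basis picks exactly ci elements from block i.
Number of bases = product of C(|Si|, ci).
= C(4,4) * C(6,3) * C(7,2) * C(4,1)
= 1 * 20 * 21 * 4
= 1680.

1680


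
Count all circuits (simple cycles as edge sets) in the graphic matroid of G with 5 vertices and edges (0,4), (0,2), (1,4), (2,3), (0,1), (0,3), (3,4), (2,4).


A circuit in a graphic matroid = edge set of a simple cycle.
G has 5 vertices and 8 edges.
Enumerating all minimal edge subsets forming cycles...
Total circuits found: 12.

12


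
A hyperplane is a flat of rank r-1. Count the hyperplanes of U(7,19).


Hyperplanes of U(7,19) are flats of rank 6.
In a uniform matroid, these are exactly the (6)-element subsets.
Count = C(19,6) = 19! / (6! * 13!) = 27132.

27132


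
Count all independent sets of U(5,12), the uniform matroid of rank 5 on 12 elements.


Independent sets of U(5,12) are all subsets of size <= 5.
Count = C(12,0) + C(12,1) + C(12,2) + C(12,3) + C(12,4) + C(12,5)
     = 1 + 12 + 66 + 220 + 495 + 792
     = 1586.

1586


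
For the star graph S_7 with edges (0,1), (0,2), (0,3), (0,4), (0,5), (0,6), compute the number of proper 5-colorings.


P(tree, k) = k * (k-1)^(6) for any tree on 7 vertices.
P(5) = 5 * 4^6 = 5 * 4096 = 20480.

20480


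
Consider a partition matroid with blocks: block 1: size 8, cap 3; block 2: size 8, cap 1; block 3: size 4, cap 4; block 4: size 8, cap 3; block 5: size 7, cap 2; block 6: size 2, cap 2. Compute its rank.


Rank of a partition matroid = sum of min(|Si|, ci) for each block.
= min(8,3) + min(8,1) + min(4,4) + min(8,3) + min(7,2) + min(2,2)
= 3 + 1 + 4 + 3 + 2 + 2
= 15.

15


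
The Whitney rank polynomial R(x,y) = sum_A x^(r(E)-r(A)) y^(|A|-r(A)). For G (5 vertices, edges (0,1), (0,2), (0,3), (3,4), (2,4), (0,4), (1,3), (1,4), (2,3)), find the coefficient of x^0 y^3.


R(x,y) = sum over A in 2^E of x^(r(E)-r(A)) * y^(|A|-r(A)).
G has 5 vertices, 9 edges. r(E) = 4.
Enumerate all 2^9 = 512 subsets.
Count subsets with r(E)-r(A)=0 and |A|-r(A)=3: 36.

36


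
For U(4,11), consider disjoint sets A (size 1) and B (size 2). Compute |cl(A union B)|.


|A union B| = 1 + 2 = 3 (disjoint).
In U(4,11), cl(S) = S if |S| < 4, else cl(S) = E.
Since 3 < 4, cl(A union B) = A union B.
|cl(A union B)| = 3.

3


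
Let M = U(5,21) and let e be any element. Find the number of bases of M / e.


Contracting e from U(5,21) gives U(4,20).
Bases of U(4,20) = C(20,4) = 20! / (4! * 16!) = 4845.

4845


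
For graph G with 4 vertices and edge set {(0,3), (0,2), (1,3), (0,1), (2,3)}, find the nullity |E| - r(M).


Cycle rank (nullity) = |E| - r(M) = |E| - (|V| - c).
|E| = 5, |V| = 4, c = 1.
Nullity = 5 - (4 - 1) = 5 - 3 = 2.

2


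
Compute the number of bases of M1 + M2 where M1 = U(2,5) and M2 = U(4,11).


Bases of a direct sum M1 + M2: |B| = |B(M1)| * |B(M2)|.
|B(U(2,5))| = C(5,2) = 10.
|B(U(4,11))| = C(11,4) = 330.
Total bases = 10 * 330 = 3300.

3300


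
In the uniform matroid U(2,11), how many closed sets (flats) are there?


Flats of U(2,11): every subset of size < 2 is a flat, plus E itself.
Count = C(11,0) + C(11,1) + 1
     = 1 + 11 + 1
     = 13.

13


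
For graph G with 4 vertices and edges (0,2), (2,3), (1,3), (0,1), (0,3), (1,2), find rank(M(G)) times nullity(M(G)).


r(M) = |V| - c = 4 - 1 = 3.
nullity = |E| - r(M) = 6 - 3 = 3.
Product = 3 * 3 = 9.

9


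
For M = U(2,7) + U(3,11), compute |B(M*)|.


(M1+M2)* = M1* + M2*.
M1* = U(5,7), bases: C(7,5) = 21.
M2* = U(8,11), bases: C(11,8) = 165.
|B(M*)| = 21 * 165 = 3465.

3465


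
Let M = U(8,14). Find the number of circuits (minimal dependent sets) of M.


In U(8,14), circuits are the (9)-element subsets.
Any set of 9 elements is dependent, and removing any one element gives
an independent set of size 8, so it is a minimal dependent set.
Number of circuits = C(14,9) = 2002.

2002


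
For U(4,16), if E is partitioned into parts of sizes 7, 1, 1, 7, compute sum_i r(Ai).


r(Ai) = min(|Ai|, 4) for each part.
Sum = min(7,4) + min(1,4) + min(1,4) + min(7,4)
    = 4 + 1 + 1 + 4
    = 10.

10


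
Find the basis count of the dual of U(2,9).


The dual of U(r,n) is U(n-r, n) = U(7,9).
Bases of U(7,9) are all (7)-element subsets.
|B(M*)| = (9 choose 7) = 36.

36


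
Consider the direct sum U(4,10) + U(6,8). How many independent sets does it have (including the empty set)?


For a direct sum, |I(M1+M2)| = |I(M1)| * |I(M2)|.
|I(U(4,10))| = sum C(10,k) for k=0..4 = 386.
|I(U(6,8))| = sum C(8,k) for k=0..6 = 247.
Total = 386 * 247 = 95342.

95342


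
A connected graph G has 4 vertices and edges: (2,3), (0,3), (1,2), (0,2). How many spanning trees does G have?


By Kirchhoff's matrix tree theorem, the number of spanning trees equals
the determinant of any cofactor of the Laplacian matrix L.
G has 4 vertices and 4 edges.
Computing the (3 x 3) cofactor determinant gives 3.

3


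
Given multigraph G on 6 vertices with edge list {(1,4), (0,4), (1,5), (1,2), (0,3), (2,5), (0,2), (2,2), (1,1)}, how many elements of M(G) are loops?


In a graphic matroid, a loop is a self-loop edge (u,u) with rank 0.
Examining all 9 edges for self-loops...
Self-loops found: (2,2), (1,1)
Number of loops = 2.

2


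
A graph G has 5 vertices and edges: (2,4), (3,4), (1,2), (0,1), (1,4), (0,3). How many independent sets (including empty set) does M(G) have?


An independent set in a graphic matroid is an acyclic edge subset.
G has 5 vertices and 6 edges.
Enumerate all 2^6 = 64 subsets, checking for acyclicity.
Total independent sets = 52.

52


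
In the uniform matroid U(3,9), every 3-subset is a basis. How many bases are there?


Bases of U(3,9) are all 3-element subsets of the 9-element ground set.
Number of bases = C(9,3).
C(9,3) = 9! / (3! * 6!) = 84.

84


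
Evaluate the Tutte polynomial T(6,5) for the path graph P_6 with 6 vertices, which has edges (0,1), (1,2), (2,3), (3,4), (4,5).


A path on 6 vertices is a tree with 5 edges.
T(x,y) = x^(5) for any tree.
T(6,5) = 6^5 = 7776.

7776


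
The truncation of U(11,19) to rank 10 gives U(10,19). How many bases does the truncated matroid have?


Truncating U(11,19) to rank 10 gives U(10,19).
Bases of U(10,19) are all 10-element subsets of 19 elements.
Number of bases = (19 choose 10) = 92378.

92378


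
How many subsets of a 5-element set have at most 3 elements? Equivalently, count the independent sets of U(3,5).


Independent sets of U(3,5) are all subsets of size <= 3.
Count = C(5,0) + C(5,1) + C(5,2) + C(5,3)
     = 1 + 5 + 10 + 10
     = 26.

26


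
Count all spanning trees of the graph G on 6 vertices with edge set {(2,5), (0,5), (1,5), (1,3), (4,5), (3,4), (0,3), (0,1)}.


By Kirchhoff's matrix tree theorem, the number of spanning trees equals
the determinant of any cofactor of the Laplacian matrix L.
G has 6 vertices and 8 edges.
Computing the (5 x 5) cofactor determinant gives 24.

24


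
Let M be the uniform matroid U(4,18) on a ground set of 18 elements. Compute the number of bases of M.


Bases of U(4,18) are all 4-element subsets of the 18-element ground set.
Number of bases = C(18,4).
C(18,4) = 18! / (4! * 14!) = 3060.

3060


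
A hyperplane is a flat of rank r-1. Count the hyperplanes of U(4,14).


Hyperplanes of U(4,14) are flats of rank 3.
In a uniform matroid, these are exactly the (3)-element subsets.
Count = (14 choose 3) = 364.

364


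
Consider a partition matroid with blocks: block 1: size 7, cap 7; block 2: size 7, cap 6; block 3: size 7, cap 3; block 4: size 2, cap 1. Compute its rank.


Rank of a partition matroid = sum of min(|Si|, ci) for each block.
= min(7,7) + min(7,6) + min(7,3) + min(2,1)
= 7 + 6 + 3 + 1
= 17.

17


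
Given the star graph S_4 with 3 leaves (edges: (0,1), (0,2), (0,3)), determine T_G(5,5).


A star on 4 vertices is a tree with 3 edges.
T(x,y) = x^(3) for any tree.
T(5,5) = 5^3 = 125.

125


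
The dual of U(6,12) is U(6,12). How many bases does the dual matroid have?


The dual of U(r,n) is U(n-r, n) = U(6,12).
Bases of U(6,12) are all (6)-element subsets.
|B(M*)| = (12 choose 6) = 924.

924


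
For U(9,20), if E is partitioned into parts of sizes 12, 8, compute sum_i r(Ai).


r(Ai) = min(|Ai|, 9) for each part.
Sum = min(12,9) + min(8,9)
    = 9 + 8
    = 17.

17


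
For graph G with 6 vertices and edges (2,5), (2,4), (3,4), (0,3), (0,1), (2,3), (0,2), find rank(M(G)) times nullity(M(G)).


r(M) = |V| - c = 6 - 1 = 5.
nullity = |E| - r(M) = 7 - 5 = 2.
Product = 5 * 2 = 10.

10


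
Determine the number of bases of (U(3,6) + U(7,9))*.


(M1+M2)* = M1* + M2*.
M1* = U(3,6), bases: C(6,3) = 20.
M2* = U(2,9), bases: C(9,2) = 36.
|B(M*)| = 20 * 36 = 720.

720


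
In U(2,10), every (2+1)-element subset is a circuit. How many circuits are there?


In U(2,10), circuits are the (3)-element subsets.
Any set of 3 elements is dependent, and removing any one element gives
an independent set of size 2, so it is a minimal dependent set.
Number of circuits = (10 choose 3) = 120.

120


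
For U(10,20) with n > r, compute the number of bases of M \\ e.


Deleting e from U(10,20) gives U(10,19) since n > r.
Bases of U(10,19) = C(19,10) = 92378.

92378


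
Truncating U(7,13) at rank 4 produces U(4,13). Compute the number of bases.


Truncating U(7,13) to rank 4 gives U(4,13).
Bases of U(4,13) are all 4-element subsets of 13 elements.
Number of bases = C(13,4) = 13! / (4! * 9!) = 715.

715


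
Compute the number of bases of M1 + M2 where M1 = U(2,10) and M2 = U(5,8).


Bases of a direct sum M1 + M2: |B| = |B(M1)| * |B(M2)|.
|B(U(2,10))| = C(10,2) = 45.
|B(U(5,8))| = C(8,5) = 56.
Total bases = 45 * 56 = 2520.

2520


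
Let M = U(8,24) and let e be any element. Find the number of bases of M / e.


Contracting e from U(8,24) gives U(7,23).
Bases of U(7,23) = C(23,7) = 245157.

245157


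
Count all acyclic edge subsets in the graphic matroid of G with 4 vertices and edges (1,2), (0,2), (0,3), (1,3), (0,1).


An independent set in a graphic matroid is an acyclic edge subset.
G has 4 vertices and 5 edges.
Enumerate all 2^5 = 32 subsets, checking for acyclicity.
Total independent sets = 24.

24


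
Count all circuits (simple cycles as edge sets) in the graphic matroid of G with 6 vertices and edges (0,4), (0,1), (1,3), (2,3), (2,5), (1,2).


A circuit in a graphic matroid = edge set of a simple cycle.
G has 6 vertices and 6 edges.
Enumerating all minimal edge subsets forming cycles...
Total circuits found: 1.

1


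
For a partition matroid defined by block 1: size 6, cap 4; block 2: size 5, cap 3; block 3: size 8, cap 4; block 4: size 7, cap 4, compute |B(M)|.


A basis picks exactly ci elements from block i.
Number of bases = product of C(|Si|, ci).
= C(6,4) * C(5,3) * C(8,4) * C(7,4)
= 15 * 10 * 70 * 35
= 367500.

367500


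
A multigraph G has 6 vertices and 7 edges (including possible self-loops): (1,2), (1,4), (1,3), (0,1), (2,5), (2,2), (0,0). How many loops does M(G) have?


In a graphic matroid, a loop is a self-loop edge (u,u) with rank 0.
Examining all 7 edges for self-loops...
Self-loops found: (2,2), (0,0)
Number of loops = 2.

2


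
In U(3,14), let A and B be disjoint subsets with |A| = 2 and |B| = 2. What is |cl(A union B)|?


|A union B| = 2 + 2 = 4 (disjoint).
In U(3,14), cl(S) = S if |S| < 3, else cl(S) = E.
Since 4 >= 3, cl(A union B) = E.
|cl(A union B)| = 14.

14


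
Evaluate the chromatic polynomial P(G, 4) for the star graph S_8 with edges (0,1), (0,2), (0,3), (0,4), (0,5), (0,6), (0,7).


P(tree, k) = k * (k-1)^(7) for any tree on 8 vertices.
P(4) = 4 * 3^7 = 4 * 2187 = 8748.

8748


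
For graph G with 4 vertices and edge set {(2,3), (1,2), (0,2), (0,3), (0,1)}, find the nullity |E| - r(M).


Cycle rank (nullity) = |E| - r(M) = |E| - (|V| - c).
|E| = 5, |V| = 4, c = 1.
Nullity = 5 - (4 - 1) = 5 - 3 = 2.

2


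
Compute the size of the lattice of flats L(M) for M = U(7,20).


Flats of U(7,20): every subset of size < 7 is a flat, plus E itself.
Count = C(20,0) + C(20,1) + C(20,2) + C(20,3) + C(20,4) + C(20,5) + C(20,6) + 1
     = 1 + 20 + 190 + 1140 + 4845 + 15504 + 38760 + 1
     = 60461.

60461


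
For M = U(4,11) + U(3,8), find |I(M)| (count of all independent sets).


For a direct sum, |I(M1+M2)| = |I(M1)| * |I(M2)|.
|I(U(4,11))| = sum C(11,k) for k=0..4 = 562.
|I(U(3,8))| = sum C(8,k) for k=0..3 = 93.
Total = 562 * 93 = 52266.

52266


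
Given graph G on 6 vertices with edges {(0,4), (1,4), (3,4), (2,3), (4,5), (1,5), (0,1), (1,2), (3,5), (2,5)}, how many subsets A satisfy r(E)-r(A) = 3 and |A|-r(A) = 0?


R(x,y) = sum over A in 2^E of x^(r(E)-r(A)) * y^(|A|-r(A)).
G has 6 vertices, 10 edges. r(E) = 5.
Enumerate all 2^10 = 1024 subsets.
Count subsets with r(E)-r(A)=3 and |A|-r(A)=0: 45.

45


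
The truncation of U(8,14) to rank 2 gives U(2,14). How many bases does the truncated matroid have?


Truncating U(8,14) to rank 2 gives U(2,14).
Bases of U(2,14) are all 2-element subsets of 14 elements.
Number of bases = C(14,2) = 14! / (2! * 12!) = 91.

91


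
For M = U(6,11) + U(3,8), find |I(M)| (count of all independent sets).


For a direct sum, |I(M1+M2)| = |I(M1)| * |I(M2)|.
|I(U(6,11))| = sum C(11,k) for k=0..6 = 1486.
|I(U(3,8))| = sum C(8,k) for k=0..3 = 93.
Total = 1486 * 93 = 138198.

138198


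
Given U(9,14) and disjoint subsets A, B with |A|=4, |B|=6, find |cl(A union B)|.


|A union B| = 4 + 6 = 10 (disjoint).
In U(9,14), cl(S) = S if |S| < 9, else cl(S) = E.
Since 10 >= 9, cl(A union B) = E.
|cl(A union B)| = 14.

14


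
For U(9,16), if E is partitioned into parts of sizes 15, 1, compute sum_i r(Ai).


r(Ai) = min(|Ai|, 9) for each part.
Sum = min(15,9) + min(1,9)
    = 9 + 1
    = 10.

10


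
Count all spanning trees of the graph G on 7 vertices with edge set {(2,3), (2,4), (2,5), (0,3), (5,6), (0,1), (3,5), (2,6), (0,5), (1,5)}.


By Kirchhoff's matrix tree theorem, the number of spanning trees equals
the determinant of any cofactor of the Laplacian matrix L.
G has 7 vertices and 10 edges.
Computing the (6 x 6) cofactor determinant gives 55.

55


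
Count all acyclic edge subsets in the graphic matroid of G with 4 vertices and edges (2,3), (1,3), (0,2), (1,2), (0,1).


An independent set in a graphic matroid is an acyclic edge subset.
G has 4 vertices and 5 edges.
Enumerate all 2^5 = 32 subsets, checking for acyclicity.
Total independent sets = 24.

24


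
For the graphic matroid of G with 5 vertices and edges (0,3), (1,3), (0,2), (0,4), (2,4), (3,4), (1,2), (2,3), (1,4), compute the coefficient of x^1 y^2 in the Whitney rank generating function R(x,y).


R(x,y) = sum over A in 2^E of x^(r(E)-r(A)) * y^(|A|-r(A)).
G has 5 vertices, 9 edges. r(E) = 4.
Enumerate all 2^9 = 512 subsets.
Count subsets with r(E)-r(A)=1 and |A|-r(A)=2: 15.

15


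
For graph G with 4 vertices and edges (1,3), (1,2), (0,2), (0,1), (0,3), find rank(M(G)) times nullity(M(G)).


r(M) = |V| - c = 4 - 1 = 3.
nullity = |E| - r(M) = 5 - 3 = 2.
Product = 3 * 2 = 6.

6


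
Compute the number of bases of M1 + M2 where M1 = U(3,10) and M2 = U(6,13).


Bases of a direct sum M1 + M2: |B| = |B(M1)| * |B(M2)|.
|B(U(3,10))| = C(10,3) = 120.
|B(U(6,13))| = C(13,6) = 1716.
Total bases = 120 * 1716 = 205920.

205920


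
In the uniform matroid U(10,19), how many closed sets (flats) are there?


Flats of U(10,19): every subset of size < 10 is a flat, plus E itself.
Count = (19 choose 0) + (19 choose 1) + (19 choose 2) + (19 choose 3) + (19 choose 4) + (19 choose 5) + (19 choose 6) + (19 choose 7) + (19 choose 8) + (19 choose 9) + 1
     = 1 + 19 + 171 + 969 + 3876 + 11628 + 27132 + 50388 + 75582 + 92378 + 1
     = 262145.

262145


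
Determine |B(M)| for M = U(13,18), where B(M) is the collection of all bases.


Bases of U(13,18) are all 13-element subsets of the 18-element ground set.
Number of bases = C(18,13).
C(18,13) = 8568.

8568


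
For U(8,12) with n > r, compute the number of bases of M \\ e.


Deleting e from U(8,12) gives U(8,11) since n > r.
Bases of U(8,11) = (11 choose 8) = 165.

165


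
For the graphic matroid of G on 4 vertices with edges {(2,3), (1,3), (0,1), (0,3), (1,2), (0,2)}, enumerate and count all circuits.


A circuit in a graphic matroid = edge set of a simple cycle.
G has 4 vertices and 6 edges.
Enumerating all minimal edge subsets forming cycles...
Total circuits found: 7.

7


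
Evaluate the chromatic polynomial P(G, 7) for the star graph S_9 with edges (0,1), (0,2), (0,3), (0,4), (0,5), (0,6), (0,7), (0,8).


P(tree, k) = k * (k-1)^(8) for any tree on 9 vertices.
P(7) = 7 * 6^8 = 7 * 1679616 = 11757312.

11757312


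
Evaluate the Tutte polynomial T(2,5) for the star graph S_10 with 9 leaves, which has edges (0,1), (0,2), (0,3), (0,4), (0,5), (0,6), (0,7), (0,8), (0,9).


A star on 10 vertices is a tree with 9 edges.
T(x,y) = x^(9) for any tree.
T(2,5) = 2^9 = 512.

512


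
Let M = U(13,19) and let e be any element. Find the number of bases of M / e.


Contracting e from U(13,19) gives U(12,18).
Bases of U(12,18) = (18 choose 12) = 18564.

18564


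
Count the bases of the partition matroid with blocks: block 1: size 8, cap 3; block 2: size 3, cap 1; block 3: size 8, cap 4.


A basis picks exactly ci elements from block i.
Number of bases = product of C(|Si|, ci).
= C(8,3) * C(3,1) * C(8,4)
= 56 * 3 * 70
= 11760.

11760


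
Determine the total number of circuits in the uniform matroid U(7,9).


In U(7,9), circuits are the (8)-element subsets.
Any set of 8 elements is dependent, and removing any one element gives
an independent set of size 7, so it is a minimal dependent set.
Number of circuits = C(9,8) = 9! / (8! * 1!) = 9.

9


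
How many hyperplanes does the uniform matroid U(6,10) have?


Hyperplanes of U(6,10) are flats of rank 5.
In a uniform matroid, these are exactly the (5)-element subsets.
Count = C(10,5) = 252.

252


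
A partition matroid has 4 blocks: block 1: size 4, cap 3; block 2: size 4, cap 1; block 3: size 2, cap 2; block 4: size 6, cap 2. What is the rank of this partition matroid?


Rank of a partition matroid = sum of min(|Si|, ci) for each block.
= min(4,3) + min(4,1) + min(2,2) + min(6,2)
= 3 + 1 + 2 + 2
= 8.

8


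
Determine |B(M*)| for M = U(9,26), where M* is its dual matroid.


The dual of U(r,n) is U(n-r, n) = U(17,26).
Bases of U(17,26) are all (17)-element subsets.
|B(M*)| = C(26,17) = 3124550.

3124550


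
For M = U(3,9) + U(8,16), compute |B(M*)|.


(M1+M2)* = M1* + M2*.
M1* = U(6,9), bases: C(9,6) = 84.
M2* = U(8,16), bases: C(16,8) = 12870.
|B(M*)| = 84 * 12870 = 1081080.

1081080


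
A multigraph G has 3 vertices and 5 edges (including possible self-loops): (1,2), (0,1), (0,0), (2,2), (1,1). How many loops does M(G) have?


In a graphic matroid, a loop is a self-loop edge (u,u) with rank 0.
Examining all 5 edges for self-loops...
Self-loops found: (0,0), (2,2), (1,1)
Number of loops = 3.

3


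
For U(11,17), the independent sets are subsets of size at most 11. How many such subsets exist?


Independent sets of U(11,17) are all subsets of size <= 11.
Count = C(17,0) + C(17,1) + C(17,2) + C(17,3) + C(17,4) + C(17,5) + C(17,6) + C(17,7) + C(17,8) + C(17,9) + C(17,10) + C(17,11)
     = 1 + 17 + 136 + 680 + 2380 + 6188 + 12376 + 19448 + 24310 + 24310 + 19448 + 12376
     = 121670.

121670


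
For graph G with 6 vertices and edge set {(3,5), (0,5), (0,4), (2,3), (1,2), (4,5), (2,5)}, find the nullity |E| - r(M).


Cycle rank (nullity) = |E| - r(M) = |E| - (|V| - c).
|E| = 7, |V| = 6, c = 1.
Nullity = 7 - (6 - 1) = 7 - 5 = 2.

2


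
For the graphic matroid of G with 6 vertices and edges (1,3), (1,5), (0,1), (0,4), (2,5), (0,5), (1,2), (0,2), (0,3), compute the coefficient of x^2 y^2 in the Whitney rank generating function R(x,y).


R(x,y) = sum over A in 2^E of x^(r(E)-r(A)) * y^(|A|-r(A)).
G has 6 vertices, 9 edges. r(E) = 5.
Enumerate all 2^9 = 512 subsets.
Count subsets with r(E)-r(A)=2 and |A|-r(A)=2: 8.

8


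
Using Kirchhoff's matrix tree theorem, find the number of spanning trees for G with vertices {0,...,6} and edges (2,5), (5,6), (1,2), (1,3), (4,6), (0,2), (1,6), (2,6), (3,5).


By Kirchhoff's matrix tree theorem, the number of spanning trees equals
the determinant of any cofactor of the Laplacian matrix L.
G has 7 vertices and 9 edges.
Computing the (6 x 6) cofactor determinant gives 24.

24


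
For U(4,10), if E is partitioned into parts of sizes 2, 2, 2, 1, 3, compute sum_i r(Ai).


r(Ai) = min(|Ai|, 4) for each part.
Sum = min(2,4) + min(2,4) + min(2,4) + min(1,4) + min(3,4)
    = 2 + 2 + 2 + 1 + 3
    = 10.

10


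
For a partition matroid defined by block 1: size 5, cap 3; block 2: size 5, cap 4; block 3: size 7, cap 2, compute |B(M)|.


A basis picks exactly ci elements from block i.
Number of bases = product of C(|Si|, ci).
= C(5,3) * C(5,4) * C(7,2)
= 10 * 5 * 21
= 1050.

1050


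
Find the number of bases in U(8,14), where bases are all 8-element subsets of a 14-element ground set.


Bases of U(8,14) are all 8-element subsets of the 14-element ground set.
Number of bases = C(14,8).
C(14,8) = 3003.

3003


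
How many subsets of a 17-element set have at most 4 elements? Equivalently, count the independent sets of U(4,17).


Independent sets of U(4,17) are all subsets of size <= 4.
Count = C(17,0) + C(17,1) + C(17,2) + C(17,3) + C(17,4)
     = 1 + 17 + 136 + 680 + 2380
     = 3214.

3214


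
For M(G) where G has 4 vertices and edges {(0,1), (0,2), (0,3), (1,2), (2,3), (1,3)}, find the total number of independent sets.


An independent set in a graphic matroid is an acyclic edge subset.
G has 4 vertices and 6 edges.
Enumerate all 2^6 = 64 subsets, checking for acyclicity.
Total independent sets = 38.

38


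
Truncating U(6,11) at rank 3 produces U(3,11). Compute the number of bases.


Truncating U(6,11) to rank 3 gives U(3,11).
Bases of U(3,11) are all 3-element subsets of 11 elements.
Number of bases = C(11,3) = 11! / (3! * 8!) = 165.

165


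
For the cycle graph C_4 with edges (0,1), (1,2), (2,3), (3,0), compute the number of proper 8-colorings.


P(C_4, k) = (k-1)^4 + (-1)^4*(k-1).
P(8) = (7)^4 + 7
= 2401 + 7 = 2408.

2408


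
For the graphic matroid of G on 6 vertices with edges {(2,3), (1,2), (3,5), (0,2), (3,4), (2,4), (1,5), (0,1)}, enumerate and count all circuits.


A circuit in a graphic matroid = edge set of a simple cycle.
G has 6 vertices and 8 edges.
Enumerating all minimal edge subsets forming cycles...
Total circuits found: 6.

6


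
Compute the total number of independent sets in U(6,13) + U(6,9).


For a direct sum, |I(M1+M2)| = |I(M1)| * |I(M2)|.
|I(U(6,13))| = sum C(13,k) for k=0..6 = 4096.
|I(U(6,9))| = sum C(9,k) for k=0..6 = 466.
Total = 4096 * 466 = 1908736.

1908736


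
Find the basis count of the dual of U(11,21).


The dual of U(r,n) is U(n-r, n) = U(10,21).
Bases of U(10,21) are all (10)-element subsets.
|B(M*)| = C(21,10) = 352716.

352716


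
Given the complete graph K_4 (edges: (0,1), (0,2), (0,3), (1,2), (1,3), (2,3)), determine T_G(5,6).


T(K_4; x,y) = x^3 + 3x^2 + 4xy + 2x + y^3 + 3y^2 + 2y.
Substituting x=5, y=6:
= 125 + 75 + 120 + 10 + 216 + 108 + 12
= 666.

666


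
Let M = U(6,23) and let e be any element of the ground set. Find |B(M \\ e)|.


Deleting e from U(6,23) gives U(6,22) since n > r.
Bases of U(6,22) = (22 choose 6) = 74613.

74613


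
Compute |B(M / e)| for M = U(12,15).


Contracting e from U(12,15) gives U(11,14).
Bases of U(11,14) = C(14,11) = 364.

364


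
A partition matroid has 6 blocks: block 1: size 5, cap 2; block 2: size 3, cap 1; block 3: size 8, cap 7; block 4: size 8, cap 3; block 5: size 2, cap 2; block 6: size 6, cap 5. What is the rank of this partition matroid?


Rank of a partition matroid = sum of min(|Si|, ci) for each block.
= min(5,2) + min(3,1) + min(8,7) + min(8,3) + min(2,2) + min(6,5)
= 2 + 1 + 7 + 3 + 2 + 5
= 20.

20


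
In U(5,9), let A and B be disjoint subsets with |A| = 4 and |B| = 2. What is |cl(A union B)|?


|A union B| = 4 + 2 = 6 (disjoint).
In U(5,9), cl(S) = S if |S| < 5, else cl(S) = E.
Since 6 >= 5, cl(A union B) = E.
|cl(A union B)| = 9.

9


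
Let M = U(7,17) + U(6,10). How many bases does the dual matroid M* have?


(M1+M2)* = M1* + M2*.
M1* = U(10,17), bases: C(17,10) = 19448.
M2* = U(4,10), bases: C(10,4) = 210.
|B(M*)| = 19448 * 210 = 4084080.

4084080


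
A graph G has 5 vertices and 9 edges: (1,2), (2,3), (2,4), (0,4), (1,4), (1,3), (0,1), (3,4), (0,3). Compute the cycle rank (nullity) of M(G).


Cycle rank (nullity) = |E| - r(M) = |E| - (|V| - c).
|E| = 9, |V| = 5, c = 1.
Nullity = 9 - (5 - 1) = 9 - 4 = 5.

5


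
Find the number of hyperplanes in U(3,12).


Hyperplanes of U(3,12) are flats of rank 2.
In a uniform matroid, these are exactly the (2)-element subsets.
Count = C(12,2) = (12 * 11) / (1 * 2) = 66.

66


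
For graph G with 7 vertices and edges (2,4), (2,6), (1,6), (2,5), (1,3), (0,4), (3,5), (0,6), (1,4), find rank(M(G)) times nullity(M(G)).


r(M) = |V| - c = 7 - 1 = 6.
nullity = |E| - r(M) = 9 - 6 = 3.
Product = 6 * 3 = 18.

18


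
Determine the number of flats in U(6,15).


Flats of U(6,15): every subset of size < 6 is a flat, plus E itself.
Count = C(15,0) + C(15,1) + C(15,2) + C(15,3) + C(15,4) + C(15,5) + 1
     = 1 + 15 + 105 + 455 + 1365 + 3003 + 1
     = 4945.

4945


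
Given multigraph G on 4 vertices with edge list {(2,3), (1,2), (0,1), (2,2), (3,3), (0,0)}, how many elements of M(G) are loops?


In a graphic matroid, a loop is a self-loop edge (u,u) with rank 0.
Examining all 6 edges for self-loops...
Self-loops found: (2,2), (3,3), (0,0)
Number of loops = 3.

3


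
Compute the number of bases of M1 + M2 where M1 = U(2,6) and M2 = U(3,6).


Bases of a direct sum M1 + M2: |B| = |B(M1)| * |B(M2)|.
|B(U(2,6))| = C(6,2) = 15.
|B(U(3,6))| = C(6,3) = 20.
Total bases = 15 * 20 = 300.

300


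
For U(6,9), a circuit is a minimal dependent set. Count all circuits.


In U(6,9), circuits are the (7)-element subsets.
Any set of 7 elements is dependent, and removing any one element gives
an independent set of size 6, so it is a minimal dependent set.
Number of circuits = C(9,7) = 9! / (7! * 2!) = 36.

36


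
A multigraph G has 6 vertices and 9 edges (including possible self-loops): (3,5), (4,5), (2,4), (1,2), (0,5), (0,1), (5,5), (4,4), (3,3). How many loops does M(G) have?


In a graphic matroid, a loop is a self-loop edge (u,u) with rank 0.
Examining all 9 edges for self-loops...
Self-loops found: (5,5), (4,4), (3,3)
Number of loops = 3.

3


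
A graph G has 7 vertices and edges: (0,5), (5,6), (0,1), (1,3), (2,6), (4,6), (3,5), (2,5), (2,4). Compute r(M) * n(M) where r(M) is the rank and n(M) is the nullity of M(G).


r(M) = |V| - c = 7 - 1 = 6.
nullity = |E| - r(M) = 9 - 6 = 3.
Product = 6 * 3 = 18.

18


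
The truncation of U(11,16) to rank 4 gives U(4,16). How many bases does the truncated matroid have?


Truncating U(11,16) to rank 4 gives U(4,16).
Bases of U(4,16) are all 4-element subsets of 16 elements.
Number of bases = (16 choose 4) = 1820.

1820


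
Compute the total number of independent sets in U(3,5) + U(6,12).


For a direct sum, |I(M1+M2)| = |I(M1)| * |I(M2)|.
|I(U(3,5))| = sum C(5,k) for k=0..3 = 26.
|I(U(6,12))| = sum C(12,k) for k=0..6 = 2510.
Total = 26 * 2510 = 65260.

65260


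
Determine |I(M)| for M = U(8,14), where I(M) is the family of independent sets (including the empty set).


Independent sets of U(8,14) are all subsets of size <= 8.
Count = C(14,0) + C(14,1) + C(14,2) + C(14,3) + C(14,4) + C(14,5) + C(14,6) + C(14,7) + C(14,8)
     = 1 + 14 + 91 + 364 + 1001 + 2002 + 3003 + 3432 + 3003
     = 12911.

12911


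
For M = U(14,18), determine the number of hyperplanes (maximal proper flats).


Hyperplanes of U(14,18) are flats of rank 13.
In a uniform matroid, these are exactly the (13)-element subsets.
Count = (18 choose 13) = 8568.

8568


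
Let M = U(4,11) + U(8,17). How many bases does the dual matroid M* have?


(M1+M2)* = M1* + M2*.
M1* = U(7,11), bases: C(11,7) = 330.
M2* = U(9,17), bases: C(17,9) = 24310.
|B(M*)| = 330 * 24310 = 8022300.

8022300


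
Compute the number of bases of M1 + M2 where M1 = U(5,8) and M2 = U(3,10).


Bases of a direct sum M1 + M2: |B| = |B(M1)| * |B(M2)|.
|B(U(5,8))| = C(8,5) = 56.
|B(U(3,10))| = C(10,3) = 120.
Total bases = 56 * 120 = 6720.

6720


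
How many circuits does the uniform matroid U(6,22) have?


In U(6,22), circuits are the (7)-element subsets.
Any set of 7 elements is dependent, and removing any one element gives
an independent set of size 6, so it is a minimal dependent set.
Number of circuits = C(22,7) = 22! / (7! * 15!) = 170544.

170544


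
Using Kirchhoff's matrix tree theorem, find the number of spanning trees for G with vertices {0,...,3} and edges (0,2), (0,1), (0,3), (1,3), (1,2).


By Kirchhoff's matrix tree theorem, the number of spanning trees equals
the determinant of any cofactor of the Laplacian matrix L.
G has 4 vertices and 5 edges.
Computing the (3 x 3) cofactor determinant gives 8.

8


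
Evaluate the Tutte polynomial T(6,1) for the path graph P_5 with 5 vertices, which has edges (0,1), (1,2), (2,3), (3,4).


A path on 5 vertices is a tree with 4 edges.
T(x,y) = x^(4) for any tree.
T(6,1) = 6^4 = 1296.

1296


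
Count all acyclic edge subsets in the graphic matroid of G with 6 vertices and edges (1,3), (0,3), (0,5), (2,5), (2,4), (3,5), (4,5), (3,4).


An independent set in a graphic matroid is an acyclic edge subset.
G has 6 vertices and 8 edges.
Enumerate all 2^8 = 256 subsets, checking for acyclicity.
Total independent sets = 164.

164


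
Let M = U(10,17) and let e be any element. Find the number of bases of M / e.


Contracting e from U(10,17) gives U(9,16).
Bases of U(9,16) = C(16,9) = 11440.

11440


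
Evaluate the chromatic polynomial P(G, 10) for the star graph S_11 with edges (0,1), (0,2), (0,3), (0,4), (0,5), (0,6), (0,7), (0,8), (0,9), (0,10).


P(tree, k) = k * (k-1)^(10) for any tree on 11 vertices.
P(10) = 10 * 9^10 = 10 * 3486784401 = 34867844010.

34867844010


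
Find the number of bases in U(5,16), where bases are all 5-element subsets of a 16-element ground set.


Bases of U(5,16) are all 5-element subsets of the 16-element ground set.
Number of bases = C(16,5).
C(16,5) = 16! / (5! * 11!) = 4368.

4368


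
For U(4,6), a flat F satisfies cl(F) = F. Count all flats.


Flats of U(4,6): every subset of size < 4 is a flat, plus E itself.
Count = C(6,0) + C(6,1) + C(6,2) + C(6,3) + 1
     = 1 + 6 + 15 + 20 + 1
     = 43.

43


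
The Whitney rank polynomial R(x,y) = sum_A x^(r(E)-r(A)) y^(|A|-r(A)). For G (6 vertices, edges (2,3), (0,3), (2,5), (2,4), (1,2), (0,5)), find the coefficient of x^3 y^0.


R(x,y) = sum over A in 2^E of x^(r(E)-r(A)) * y^(|A|-r(A)).
G has 6 vertices, 6 edges. r(E) = 5.
Enumerate all 2^6 = 64 subsets.
Count subsets with r(E)-r(A)=3 and |A|-r(A)=0: 15.

15


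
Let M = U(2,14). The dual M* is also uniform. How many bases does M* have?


The dual of U(r,n) is U(n-r, n) = U(12,14).
Bases of U(12,14) are all (12)-element subsets.
|B(M*)| = (14 choose 12) = 91.

91


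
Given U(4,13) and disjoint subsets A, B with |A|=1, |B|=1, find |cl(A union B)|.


|A union B| = 1 + 1 = 2 (disjoint).
In U(4,13), cl(S) = S if |S| < 4, else cl(S) = E.
Since 2 < 4, cl(A union B) = A union B.
|cl(A union B)| = 2.

2


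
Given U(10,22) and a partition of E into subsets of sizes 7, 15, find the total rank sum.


r(Ai) = min(|Ai|, 10) for each part.
Sum = min(7,10) + min(15,10)
    = 7 + 10
    = 17.

17


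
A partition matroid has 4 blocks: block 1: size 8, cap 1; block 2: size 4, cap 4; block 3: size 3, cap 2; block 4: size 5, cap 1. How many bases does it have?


A basis picks exactly ci elements from block i.
Number of bases = product of C(|Si|, ci).
= C(8,1) * C(4,4) * C(3,2) * C(5,1)
= 8 * 1 * 3 * 5
= 120.

120


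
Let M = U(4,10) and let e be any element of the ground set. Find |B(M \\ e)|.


Deleting e from U(4,10) gives U(4,9) since n > r.
Bases of U(4,9) = (9 choose 4) = 126.

126


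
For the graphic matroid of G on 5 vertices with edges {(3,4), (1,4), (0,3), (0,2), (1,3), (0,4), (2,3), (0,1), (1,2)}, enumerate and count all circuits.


A circuit in a graphic matroid = edge set of a simple cycle.
G has 5 vertices and 9 edges.
Enumerating all minimal edge subsets forming cycles...
Total circuits found: 22.

22


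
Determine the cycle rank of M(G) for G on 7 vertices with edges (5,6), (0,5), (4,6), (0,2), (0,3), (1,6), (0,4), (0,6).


Cycle rank (nullity) = |E| - r(M) = |E| - (|V| - c).
|E| = 8, |V| = 7, c = 1.
Nullity = 8 - (7 - 1) = 8 - 6 = 2.

2


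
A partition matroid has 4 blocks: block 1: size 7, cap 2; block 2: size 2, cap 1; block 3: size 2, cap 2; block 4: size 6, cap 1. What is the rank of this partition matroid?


Rank of a partition matroid = sum of min(|Si|, ci) for each block.
= min(7,2) + min(2,1) + min(2,2) + min(6,1)
= 2 + 1 + 2 + 1
= 6.

6


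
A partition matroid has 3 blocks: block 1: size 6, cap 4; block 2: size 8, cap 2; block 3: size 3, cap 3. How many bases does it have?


A basis picks exactly ci elements from block i.
Number of bases = product of C(|Si|, ci).
= C(6,4) * C(8,2) * C(3,3)
= 15 * 28 * 1
= 420.

420


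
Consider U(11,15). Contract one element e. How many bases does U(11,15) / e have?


Contracting e from U(11,15) gives U(10,14).
Bases of U(10,14) = (14 choose 10) = 1001.

1001


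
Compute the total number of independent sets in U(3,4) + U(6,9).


For a direct sum, |I(M1+M2)| = |I(M1)| * |I(M2)|.
|I(U(3,4))| = sum C(4,k) for k=0..3 = 15.
|I(U(6,9))| = sum C(9,k) for k=0..6 = 466.
Total = 15 * 466 = 6990.

6990


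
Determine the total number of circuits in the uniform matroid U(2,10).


In U(2,10), circuits are the (3)-element subsets.
Any set of 3 elements is dependent, and removing any one element gives
an independent set of size 2, so it is a minimal dependent set.
Number of circuits = C(10,3) = 10! / (3! * 7!) = 120.

120
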